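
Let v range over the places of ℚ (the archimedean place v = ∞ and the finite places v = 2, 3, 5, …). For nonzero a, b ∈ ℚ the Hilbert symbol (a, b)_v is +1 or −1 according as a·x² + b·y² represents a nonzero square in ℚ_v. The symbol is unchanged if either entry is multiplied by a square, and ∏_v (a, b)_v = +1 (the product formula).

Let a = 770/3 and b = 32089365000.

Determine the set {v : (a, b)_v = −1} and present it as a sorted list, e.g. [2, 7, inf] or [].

[2, 7]

Mod squares: a ≡ 2310, b ≡ 66. Check v ∈ {∞, 2, 3, 5, 7, 11}.
v=11: a=11^1·(≡5), b=11^1·(≡7) mod 11; (5|11)=+1, (7|11)=-1; (−1)^{1·1·5}·(+1)^1·(-1)^1 = +1.
v=3: a=3^-1·(≡2), b=3^5·(≡1) mod 3; (2|3)=-1, (1|3)=+1; (−1)^{-1·5·1}·(-1)^5·(+1)^-1 = +1.
v=7: a=7^1·(≡4), b=7^4·(≡5) mod 7; (4|7)=+1, (5|7)=-1; (−1)^{1·4·3}·(+1)^4·(-1)^1 = -1.
v=∞: 2310 > 0 and 66 > 0  ⇒  (a,b)_∞ = +1.
v=5: a=5^1·(≡3), b=5^4·(≡4) mod 5; (3|5)=-1, (4|5)=+1; (−1)^{1·4·2}·(-1)^4·(+1)^1 = +1.
v=2: v_2(a)=1, v_2(b)=3; units ≡ 3, 1 (mod 8); ε·ε+αω+βω = 1·0+1·0+3·1 ≡ 1  ⇒  (a,b)_2 = -1.
(2310, 66 / ℚ) ramifies at {2, 7}: a division algebra.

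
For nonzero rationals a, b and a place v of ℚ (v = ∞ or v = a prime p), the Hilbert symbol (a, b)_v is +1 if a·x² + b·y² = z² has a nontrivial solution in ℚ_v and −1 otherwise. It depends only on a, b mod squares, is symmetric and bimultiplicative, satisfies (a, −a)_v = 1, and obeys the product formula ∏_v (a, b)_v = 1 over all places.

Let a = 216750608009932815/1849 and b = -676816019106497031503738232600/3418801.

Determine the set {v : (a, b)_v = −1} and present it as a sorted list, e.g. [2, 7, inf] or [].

[19, 29]

(a, b) ≡ (1015, -10374) mod (ℚ^×)²; places V = {2, 3, 5, 7, 13, 19, 29, 37, 41, 43, ∞}.
(a,b)_13: α=4, u≡12; β=3, v≡2 (mod 13); (12|13)=+1, (2|13)=-1; sign (−1)^0·+1^3·-1^4 = +1.
(a,b)_3: α=2, u≡1; β=1, v≡1 (mod 3); (1|3)=+1, (1|3)=+1; sign (−1)^0·+1^1·+1^2 = +1.
(a,b)_41: α=2, u≡4; β=4, v≡9 (mod 41); (4|41)=+1, (9|41)=+1; sign (−1)^0·+1^4·+1^2 = +1.
(a,b)_5: α=1, u≡2; β=2, v≡1 (mod 5); (2|5)=-1, (1|5)=+1; sign (−1)^0·-1^2·+1^1 = +1.
(a,b)_∞: sgn(1015)=+, sgn(-10374)=−, so +1.
(a,b)_29: α=1, u≡25; β=2, v≡15 (mod 29); (25|29)=+1, (15|29)=-1; sign (−1)^0·+1^2·-1^1 = -1.
(a,b)_19: α=2, u≡14; β=3, v≡5 (mod 19); (14|19)=-1, (5|19)=+1; sign (−1)^0·-1^3·+1^2 = -1.
(a,b)_43: α=-2, u≡3; β=-4, v≡2 (mod 43); (3|43)=-1, (2|43)=-1; sign (−1)^0·-1^-4·-1^-2 = +1.
(a,b)_7: α=1, u≡6; β=5, v≡4 (mod 7); (6|7)=-1, (4|7)=+1; sign (−1)^1·-1^5·+1^1 = +1.
(a,b)_2: α=0, β=3; u≡7, v≡5 (mod 8); ε(u)ε(v)=1·0, αω(v)=0·1, βω(u)=3·0; sum ≡ 0  ⇒  +1.
(a,b)_37: α=2, u≡26; β=4, v≡31 (mod 37); (26|37)=+1, (31|37)=-1; sign (−1)^0·+1^4·-1^2 = +1.
Ram(1015, -10374) = {19, 29}; no ℚ_19-point on the conic.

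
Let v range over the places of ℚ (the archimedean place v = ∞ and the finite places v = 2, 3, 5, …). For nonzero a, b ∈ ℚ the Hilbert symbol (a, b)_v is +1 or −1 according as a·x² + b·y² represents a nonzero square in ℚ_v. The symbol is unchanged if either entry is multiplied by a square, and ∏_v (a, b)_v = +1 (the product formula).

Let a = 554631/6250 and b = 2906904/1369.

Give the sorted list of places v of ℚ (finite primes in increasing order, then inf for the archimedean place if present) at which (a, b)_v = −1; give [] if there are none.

(a, b) ≡ (2310, 6006) mod (ℚ^×)²; places V = {2, 3, 5, 7, 11, 13, 37, ∞}.
(a,b)_37: α=0, u≡12; β=-2, v≡36 (mod 37); (12|37)=+1, (36|37)=+1; sign (−1)^0·+1^-2·+1^0 = +1.
(a,b)_∞: sgn(2310)=+, sgn(6006)=+, so +1.
(a,b)_7: α=5, u≡2; β=1, v≡1 (mod 7); (2|7)=+1, (1|7)=+1; sign (−1)^1·+1^1·+1^5 = -1.
(a,b)_13: α=0, u≡9; β=1, v≡2 (mod 13); (9|13)=+1, (2|13)=-1; sign (−1)^0·+1^1·-1^0 = +1.
(a,b)_2: α=-1, β=3; u≡3, v≡3 (mod 8); ε(u)ε(v)=1·1, αω(v)=-1·1, βω(u)=3·1; sum ≡ 1  ⇒  -1.
(a,b)_5: α=-5, u≡3; β=0, v≡1 (mod 5); (3|5)=-1, (1|5)=+1; sign (−1)^0·-1^0·+1^-5 = +1.
(a,b)_11: α=1, u≡4; β=3, v≡10 (mod 11); (4|11)=+1, (10|11)=-1; sign (−1)^1·+1^3·-1^1 = +1.
(a,b)_3: α=1, u≡2; β=1, v≡1 (mod 3); (2|3)=-1, (1|3)=+1; sign (−1)^1·-1^1·+1^1 = +1.
|Ram(2310, 6006)| = 2, even; anisotropic at {2, 7}.

[2, 7]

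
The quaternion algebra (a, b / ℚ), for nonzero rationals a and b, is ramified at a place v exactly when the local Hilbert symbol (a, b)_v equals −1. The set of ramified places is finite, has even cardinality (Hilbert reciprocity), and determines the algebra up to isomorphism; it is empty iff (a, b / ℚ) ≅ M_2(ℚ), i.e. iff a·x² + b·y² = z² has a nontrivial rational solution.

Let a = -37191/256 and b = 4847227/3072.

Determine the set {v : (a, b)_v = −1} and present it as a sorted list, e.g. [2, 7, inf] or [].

[11, 17]

Mod squares: a ≡ -759, b ≡ 561. Check v ∈ {∞, 2, 3, 7, 11, 17, 23}.
v=23: a=23^1·(≡13), b=23^2·(≡6) mod 23; (13|23)=+1, (6|23)=+1; (−1)^{1·2·11}·(+1)^2·(+1)^1 = +1.
v=∞: -759 < 0 and 561 > 0  ⇒  (a,b)_∞ = +1.
v=11: a=11^1·(≡6), b=11^1·(≡10) mod 11; (6|11)=-1, (10|11)=-1; (−1)^{1·1·5}·(-1)^1·(-1)^1 = -1.
v=7: a=7^2·(≡1), b=7^2·(≡1) mod 7; (1|7)=+1, (1|7)=+1; (−1)^{2·2·3}·(+1)^2·(+1)^2 = +1.
v=2: v_2(a)=-8, v_2(b)=-10; units ≡ 1, 1 (mod 8); ε·ε+αω+βω = 0·0+-8·0+-10·0 ≡ 0  ⇒  (a,b)_2 = +1.
v=3: a=3^1·(≡2), b=3^-1·(≡1) mod 3; (2|3)=-1, (1|3)=+1; (−1)^{1·-1·1}·(-1)^-1·(+1)^1 = +1.
v=17: a=17^0·(≡5), b=17^1·(≡2) mod 17; (5|17)=-1, (2|17)=+1; (−1)^{0·1·8}·(-1)^1·(+1)^0 = -1.
Ram(-759, 561) = {11, 17}; no ℚ_11-point on the conic.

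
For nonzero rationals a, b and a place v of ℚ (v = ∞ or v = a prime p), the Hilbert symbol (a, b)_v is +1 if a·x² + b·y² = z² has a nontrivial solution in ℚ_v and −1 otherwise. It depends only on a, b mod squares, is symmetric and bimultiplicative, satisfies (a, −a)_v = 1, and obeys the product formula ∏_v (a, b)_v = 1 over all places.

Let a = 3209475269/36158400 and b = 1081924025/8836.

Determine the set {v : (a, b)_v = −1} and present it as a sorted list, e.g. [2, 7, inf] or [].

Mod squares: a ≡ 1554371, b ≡ 81809. Check v ∈ {∞, 2, 3, 5, 7, 11, 13, 19, 23, 29, 31, 47}.
v=29: a=29^1·(≡23), b=29^1·(≡12) mod 29; (23|29)=+1, (12|29)=-1; (−1)^{1·1·14}·(+1)^1·(-1)^1 = -1.
v=3: a=3^-6·(≡2), b=3^0·(≡2) mod 3; (2|3)=-1, (2|3)=-1; (−1)^{-6·0·1}·(-1)^0·(-1)^-6 = +1.
v=7: a=7^1·(≡6), b=7^1·(≡4) mod 7; (6|7)=-1, (4|7)=+1; (−1)^{1·1·3}·(-1)^1·(+1)^1 = +1.
v=11: a=11^2·(≡1), b=11^0·(≡2) mod 11; (1|11)=+1, (2|11)=-1; (−1)^{2·0·5}·(+1)^0·(-1)^2 = +1.
v=2: v_2(a)=-6, v_2(b)=-2; units ≡ 3, 1 (mod 8); ε·ε+αω+βω = 1·0+-6·0+-2·1 ≡ 0  ⇒  (a,b)_2 = +1.
v=19: a=19^1·(≡12), b=19^0·(≡14) mod 19; (12|19)=-1, (14|19)=-1; (−1)^{1·0·9}·(-1)^0·(-1)^1 = -1.
v=∞: 1554371 > 0 and 81809 > 0  ⇒  (a,b)_∞ = +1.
v=23: a=23^2·(≡18), b=23^2·(≡22) mod 23; (18|23)=+1, (22|23)=-1; (−1)^{2·2·11}·(+1)^2·(-1)^2 = +1.
v=47: a=47^0·(≡21), b=47^-2·(≡13) mod 47; (21|47)=+1, (13|47)=-1; (−1)^{0·-2·23}·(+1)^-2·(-1)^0 = +1.
v=31: a=31^-1·(≡14), b=31^1·(≡14) mod 31; (14|31)=+1, (14|31)=+1; (−1)^{-1·1·15}·(+1)^1·(+1)^-1 = -1.
v=5: a=5^-2·(≡4), b=5^2·(≡1) mod 5; (4|5)=+1, (1|5)=+1; (−1)^{-2·2·2}·(+1)^2·(+1)^-2 = +1.
v=13: a=13^1·(≡5), b=13^1·(≡12) mod 13; (5|13)=-1, (12|13)=+1; (−1)^{1·1·6}·(-1)^1·(+1)^1 = -1.
Ram(1554371, 81809) = {13, 19, 29, 31}; no ℚ_13-point on the conic.

[13, 19, 29, 31]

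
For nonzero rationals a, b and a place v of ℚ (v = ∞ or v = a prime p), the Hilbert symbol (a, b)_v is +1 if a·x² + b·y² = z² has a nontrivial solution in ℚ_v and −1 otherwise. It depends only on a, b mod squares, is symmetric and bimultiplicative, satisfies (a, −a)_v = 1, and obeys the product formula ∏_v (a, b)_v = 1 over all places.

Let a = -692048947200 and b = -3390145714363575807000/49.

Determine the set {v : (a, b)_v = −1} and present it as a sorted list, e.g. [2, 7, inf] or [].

(a, b) ≡ (-27033162, -7030) mod (ℚ^×)²; places V = {2, 3, 5, 7, 13, 17, 19, 29, 37, 47, ∞}.
(a,b)_3: α=1, u≡1; β=8, v≡2 (mod 3); (1|3)=+1, (2|3)=-1; sign (−1)^0·+1^8·-1^1 = -1.
(a,b)_∞: sgn(-27033162)=−, sgn(-7030)=−, so -1.
(a,b)_7: α=0, u≡5; β=-2, v≡3 (mod 7); (5|7)=-1, (3|7)=-1; sign (−1)^0·-1^-2·-1^0 = +1.
(a,b)_19: α=1, u≡5; β=1, v≡12 (mod 19); (5|19)=+1, (12|19)=-1; sign (−1)^1·+1^1·-1^1 = +1.
(a,b)_5: α=2, u≡2; β=3, v≡1 (mod 5); (2|5)=-1, (1|5)=+1; sign (−1)^0·-1^3·+1^2 = -1.
(a,b)_13: α=1, u≡5; β=0, v≡12 (mod 13); (5|13)=-1, (12|13)=+1; sign (−1)^0·-1^0·+1^1 = +1.
(a,b)_29: α=1, u≡14; β=2, v≡14 (mod 29); (14|29)=-1, (14|29)=-1; sign (−1)^0·-1^2·-1^1 = -1.
(a,b)_47: α=0, u≡42; β=2, v≡29 (mod 47); (42|47)=+1, (29|47)=-1; sign (−1)^0·+1^2·-1^0 = +1.
(a,b)_37: α=1, u≡22; β=3, v≡15 (mod 37); (22|37)=-1, (15|37)=-1; sign (−1)^0·-1^3·-1^1 = +1.
(a,b)_2: α=11, β=3; u≡3, v≡5 (mod 8); ε(u)ε(v)=1·0, αω(v)=11·1, βω(u)=3·1; sum ≡ 0  ⇒  +1.
(a,b)_17: α=1, u≡12; β=2, v≡15 (mod 17); (12|17)=-1, (15|17)=+1; sign (−1)^0·-1^2·+1^1 = +1.
Ram(-27033162, -7030) = {3, 5, 29, ∞}; no ℚ_3-point on the conic.

[3, 5, 29, inf]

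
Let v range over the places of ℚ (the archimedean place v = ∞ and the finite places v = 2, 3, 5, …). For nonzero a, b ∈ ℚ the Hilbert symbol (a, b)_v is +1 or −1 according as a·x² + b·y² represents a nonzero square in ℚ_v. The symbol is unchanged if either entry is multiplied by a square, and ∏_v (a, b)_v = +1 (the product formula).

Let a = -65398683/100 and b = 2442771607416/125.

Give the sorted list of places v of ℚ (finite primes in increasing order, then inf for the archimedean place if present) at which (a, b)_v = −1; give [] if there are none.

(a, b) ≡ (-3, 140070) mod (ℚ^×)²; places V = {2, 3, 5, 7, 23, 29, ∞}.
(a,b)_2: α=-2, β=3; u≡5, v≡3 (mod 8); ε(u)ε(v)=0·1, αω(v)=-2·1, βω(u)=3·1; sum ≡ 1  ⇒  -1.
(a,b)_7: α=2, u≡1; β=3, v≡4 (mod 7); (1|7)=+1, (4|7)=+1; sign (−1)^0·+1^3·+1^2 = +1.
(a,b)_∞: sgn(-3)=−, sgn(140070)=+, so +1.
(a,b)_3: α=1, u≡2; β=1, v≡1 (mod 3); (2|3)=-1, (1|3)=+1; sign (−1)^1·-1^1·+1^1 = +1.
(a,b)_5: α=-2, u≡3; β=-3, v≡1 (mod 5); (3|5)=-1, (1|5)=+1; sign (−1)^0·-1^-3·+1^-2 = -1.
(a,b)_29: α=2, u≡19; β=3, v≡9 (mod 29); (19|29)=-1, (9|29)=+1; sign (−1)^0·-1^3·+1^2 = -1.
(a,b)_23: α=2, u≡17; β=3, v≡12 (mod 23); (17|23)=-1, (12|23)=+1; sign (−1)^0·-1^3·+1^2 = -1.
(-3, 140070 / ℚ) ramifies at {2, 5, 23, 29}: a division algebra.

[2, 5, 23, 29]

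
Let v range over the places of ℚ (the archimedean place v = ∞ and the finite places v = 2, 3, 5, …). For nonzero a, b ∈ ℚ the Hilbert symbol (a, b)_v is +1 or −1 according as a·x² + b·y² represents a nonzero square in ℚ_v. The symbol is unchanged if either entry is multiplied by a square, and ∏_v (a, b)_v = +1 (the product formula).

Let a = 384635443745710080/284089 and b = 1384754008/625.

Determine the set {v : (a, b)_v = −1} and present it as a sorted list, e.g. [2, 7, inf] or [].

[5, 23]

(a, b) ≡ (30, 1702) mod (ℚ^×)²; places V = {2, 3, 5, 7, 11, 13, 23, 37, 41, ∞}.
(a,b)_7: α=2, u≡1; β=0, v≡4 (mod 7); (1|7)=+1, (4|7)=+1; sign (−1)^0·+1^0·+1^2 = +1.
(a,b)_13: α=-2, u≡10; β=0, v≡1 (mod 13); (10|13)=+1, (1|13)=+1; sign (−1)^0·+1^0·+1^-2 = +1.
(a,b)_∞: sgn(30)=+, sgn(1702)=+, so +1.
(a,b)_2: α=13, β=3; u≡7, v≡3 (mod 8); ε(u)ε(v)=1·1, αω(v)=13·1, βω(u)=3·0; sum ≡ 0  ⇒  +1.
(a,b)_5: α=1, u≡4; β=-4, v≡3 (mod 5); (4|5)=+1, (3|5)=-1; sign (−1)^0·+1^-4·-1^1 = -1.
(a,b)_37: α=2, u≡21; β=1, v≡3 (mod 37); (21|37)=+1, (3|37)=+1; sign (−1)^0·+1^1·+1^2 = +1.
(a,b)_3: α=7, u≡1; β=0, v≡1 (mod 3); (1|3)=+1, (1|3)=+1; sign (−1)^0·+1^0·+1^7 = +1.
(a,b)_41: α=-2, u≡30; β=2, v≡16 (mod 41); (30|41)=-1, (16|41)=+1; sign (−1)^0·-1^2·+1^-2 = +1.
(a,b)_23: α=2, u≡11; β=1, v≡14 (mod 23); (11|23)=-1, (14|23)=-1; sign (−1)^0·-1^1·-1^2 = -1.
(a,b)_11: α=2, u≡8; β=2, v≡10 (mod 11); (8|11)=-1, (10|11)=-1; sign (−1)^0·-1^2·-1^2 = +1.
Ram(30, 1702) = {5, 23}; no ℚ_5-point on the conic.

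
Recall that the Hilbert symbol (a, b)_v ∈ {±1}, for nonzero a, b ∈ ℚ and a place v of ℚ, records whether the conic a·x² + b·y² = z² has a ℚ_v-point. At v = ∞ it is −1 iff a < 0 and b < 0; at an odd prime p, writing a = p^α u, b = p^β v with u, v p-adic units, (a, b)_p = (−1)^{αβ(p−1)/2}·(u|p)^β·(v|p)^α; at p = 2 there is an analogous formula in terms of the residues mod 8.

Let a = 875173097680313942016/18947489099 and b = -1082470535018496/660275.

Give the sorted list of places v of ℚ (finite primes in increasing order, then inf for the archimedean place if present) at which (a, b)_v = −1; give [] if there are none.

(a, b) ≡ (286, -506) mod (ℚ^×)²; places V = {2, 3, 5, 7, 11, 13, 23, ∞}.
(a,b)_7: α=-6, u≡5; β=-4, v≡3 (mod 7); (5|7)=-1, (3|7)=-1; sign (−1)^0·-1^-4·-1^-6 = +1.
(a,b)_3: α=2, u≡1; β=2, v≡1 (mod 3); (1|3)=+1, (1|3)=+1; sign (−1)^0·+1^2·+1^2 = +1.
(a,b)_13: α=9, u≡10; β=6, v≡10 (mod 13); (10|13)=+1, (10|13)=+1; sign (−1)^0·+1^6·+1^9 = +1.
(a,b)_11: α=-5, u≡3; β=-1, v≡4 (mod 11); (3|11)=+1, (4|11)=+1; sign (−1)^1·+1^-1·+1^-5 = -1.
(a,b)_∞: sgn(286)=+, sgn(-506)=−, so +1.
(a,b)_5: α=0, u≡4; β=-2, v≡4 (mod 5); (4|5)=+1, (4|5)=+1; sign (−1)^0·+1^-2·+1^0 = +1.
(a,b)_2: α=15, β=11; u≡7, v≡3 (mod 8); ε(u)ε(v)=1·1, αω(v)=15·1, βω(u)=11·0; sum ≡ 0  ⇒  +1.
(a,b)_23: α=4, u≡17; β=3, v≡6 (mod 23); (17|23)=-1, (6|23)=+1; sign (−1)^0·-1^3·+1^4 = -1.
|Ram(286, -506)| = 2, even; anisotropic at {11, 23}.

[11, 23]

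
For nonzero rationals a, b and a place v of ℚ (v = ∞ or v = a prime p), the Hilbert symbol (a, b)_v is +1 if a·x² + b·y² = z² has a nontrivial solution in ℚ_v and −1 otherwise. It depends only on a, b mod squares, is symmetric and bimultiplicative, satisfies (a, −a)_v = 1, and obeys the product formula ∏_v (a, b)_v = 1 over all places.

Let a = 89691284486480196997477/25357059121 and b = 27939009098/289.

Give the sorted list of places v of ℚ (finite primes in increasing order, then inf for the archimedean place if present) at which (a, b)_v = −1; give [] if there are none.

[2, 13, 23, 37]

Mod squares: a ≡ 253, b ≡ 52814762. Check v ∈ {∞, 2, 7, 11, 13, 17, 19, 23, 29, 31, 37}.
v=37: a=37^2·(≡8), b=37^1·(≡27) mod 37; (8|37)=-1, (27|37)=+1; (−1)^{2·1·18}·(-1)^1·(+1)^2 = -1.
v=29: a=29^-2·(≡8), b=29^0·(≡5) mod 29; (8|29)=-1, (5|29)=+1; (−1)^{-2·0·14}·(-1)^0·(+1)^-2 = +1.
v=2: v_2(a)=0, v_2(b)=1; units ≡ 5, 5 (mod 8); ε·ε+αω+βω = 0·0+0·1+1·1 ≡ 1  ⇒  (a,b)_2 = -1.
v=11: a=11^3·(≡3), b=11^1·(≡6) mod 11; (3|11)=+1, (6|11)=-1; (−1)^{3·1·5}·(+1)^1·(-1)^3 = +1.
v=17: a=17^-4·(≡2), b=17^-2·(≡7) mod 17; (2|17)=+1, (7|17)=-1; (−1)^{-4·-2·8}·(+1)^-2·(-1)^-4 = +1.
v=31: a=31^4·(≡20), b=31^1·(≡7) mod 31; (20|31)=+1, (7|31)=+1; (−1)^{4·1·15}·(+1)^1·(+1)^4 = +1.
v=7: a=7^2·(≡4), b=7^1·(≡4) mod 7; (4|7)=+1, (4|7)=+1; (−1)^{2·1·3}·(+1)^1·(+1)^2 = +1.
v=13: a=13^2·(≡5), b=13^1·(≡2) mod 13; (5|13)=-1, (2|13)=-1; (−1)^{2·1·6}·(-1)^1·(-1)^2 = -1.
v=∞: 253 > 0 and 52814762 > 0  ⇒  (a,b)_∞ = +1.
v=23: a=23^5·(≡14), b=23^3·(≡21) mod 23; (14|23)=-1, (21|23)=-1; (−1)^{5·3·11}·(-1)^3·(-1)^5 = -1.
v=19: a=19^-2·(≡1), b=19^0·(≡5) mod 19; (1|19)=+1, (5|19)=+1; (−1)^{-2·0·9}·(+1)^0·(+1)^-2 = +1.
(253, 52814762 / ℚ) ramifies at {2, 13, 23, 37}: a division algebra.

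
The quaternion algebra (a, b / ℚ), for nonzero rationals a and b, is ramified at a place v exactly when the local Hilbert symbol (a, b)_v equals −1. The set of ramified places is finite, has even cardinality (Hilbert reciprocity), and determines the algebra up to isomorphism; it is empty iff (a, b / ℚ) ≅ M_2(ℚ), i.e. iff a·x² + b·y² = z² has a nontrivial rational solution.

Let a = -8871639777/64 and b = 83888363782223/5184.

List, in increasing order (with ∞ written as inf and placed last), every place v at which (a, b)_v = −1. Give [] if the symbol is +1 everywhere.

(a, b) ≡ (-377, 143) mod (ℚ^×)²; places V = {2, 3, 7, 11, 13, 29, ∞}.
(a,b)_3: α=4, u≡1; β=-4, v≡2 (mod 3); (1|3)=+1, (2|3)=-1; sign (−1)^0·+1^-4·-1^4 = +1.
(a,b)_2: α=-6, β=-6; u≡7, v≡7 (mod 8); ε(u)ε(v)=1·1, αω(v)=-6·0, βω(u)=-6·0; sum ≡ 1  ⇒  -1.
(a,b)_29: α=1, u≡16; β=2, v≡10 (mod 29); (16|29)=+1, (10|29)=-1; sign (−1)^0·+1^2·-1^1 = -1.
(a,b)_∞: sgn(-377)=−, sgn(143)=+, so +1.
(a,b)_7: α=4, u≡1; β=8, v≡5 (mod 7); (1|7)=+1, (5|7)=-1; sign (−1)^0·+1^8·-1^4 = +1.
(a,b)_11: α=2, u≡7; β=3, v≡8 (mod 11); (7|11)=-1, (8|11)=-1; sign (−1)^0·-1^3·-1^2 = -1.
(a,b)_13: α=1, u≡12; β=1, v≡7 (mod 13); (12|13)=+1, (7|13)=-1; sign (−1)^0·+1^1·-1^1 = -1.
Ram(-377, 143) = {2, 11, 13, 29}; no ℚ_2-point on the conic.

[2, 11, 13, 29]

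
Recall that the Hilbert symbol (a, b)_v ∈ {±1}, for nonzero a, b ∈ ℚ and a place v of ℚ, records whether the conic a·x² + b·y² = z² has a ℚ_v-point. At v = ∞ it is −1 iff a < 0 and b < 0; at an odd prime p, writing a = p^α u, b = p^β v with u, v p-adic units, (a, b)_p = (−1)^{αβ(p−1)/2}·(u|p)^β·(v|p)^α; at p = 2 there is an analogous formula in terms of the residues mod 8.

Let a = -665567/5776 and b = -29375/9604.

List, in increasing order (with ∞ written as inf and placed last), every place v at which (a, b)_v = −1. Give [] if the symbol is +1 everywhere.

Mod squares: a ≡ -47, b ≡ -47. Check v ∈ {∞, 2, 5, 7, 17, 19, 47}.
v=∞: -47 < 0 and -47 < 0  ⇒  (a,b)_∞ = -1.
v=2: v_2(a)=-4, v_2(b)=-2; units ≡ 1, 1 (mod 8); ε·ε+αω+βω = 0·0+-4·0+-2·0 ≡ 0  ⇒  (a,b)_2 = +1.
v=7: a=7^2·(≡4), b=7^-4·(≡1) mod 7; (4|7)=+1, (1|7)=+1; (−1)^{2·-4·3}·(+1)^-4·(+1)^2 = +1.
v=19: a=19^-2·(≡18), b=19^0·(≡2) mod 19; (18|19)=-1, (2|19)=-1; (−1)^{-2·0·9}·(-1)^0·(-1)^-2 = +1.
v=5: a=5^0·(≡3), b=5^4·(≡2) mod 5; (3|5)=-1, (2|5)=-1; (−1)^{0·4·2}·(-1)^4·(-1)^0 = +1.
v=47: a=47^1·(≡31), b=47^1·(≡5) mod 47; (31|47)=-1, (5|47)=-1; (−1)^{1·1·23}·(-1)^1·(-1)^1 = -1.
v=17: a=17^2·(≡2), b=17^0·(≡16) mod 17; (2|17)=+1, (16|17)=+1; (−1)^{2·0·8}·(+1)^0·(+1)^2 = +1.
Ram(-47, -47) = {47, ∞}; no ℚ_47-point on the conic.

[47, inf]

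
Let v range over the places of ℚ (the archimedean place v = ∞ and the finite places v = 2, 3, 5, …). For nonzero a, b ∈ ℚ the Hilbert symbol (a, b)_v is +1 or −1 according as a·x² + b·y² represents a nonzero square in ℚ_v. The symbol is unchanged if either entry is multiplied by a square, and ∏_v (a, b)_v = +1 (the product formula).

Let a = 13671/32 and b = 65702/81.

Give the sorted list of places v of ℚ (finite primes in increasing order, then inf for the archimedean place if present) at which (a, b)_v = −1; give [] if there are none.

[7, 31]

Mod squares: a ≡ 62, b ≡ 182. Check v ∈ {∞, 2, 3, 7, 13, 19, 31}.
v=19: a=19^0·(≡11), b=19^2·(≡6) mod 19; (11|19)=+1, (6|19)=+1; (−1)^{0·2·9}·(+1)^2·(+1)^0 = +1.
v=2: v_2(a)=-5, v_2(b)=1; units ≡ 7, 3 (mod 8); ε·ε+αω+βω = 1·1+-5·1+1·0 ≡ 0  ⇒  (a,b)_2 = +1.
v=7: a=7^2·(≡5), b=7^1·(≡5) mod 7; (5|7)=-1, (5|7)=-1; (−1)^{2·1·3}·(-1)^1·(-1)^2 = -1.
v=13: a=13^0·(≡10), b=13^1·(≡12) mod 13; (10|13)=+1, (12|13)=+1; (−1)^{0·1·6}·(+1)^1·(+1)^0 = +1.
v=31: a=31^1·(≡7), b=31^0·(≡17) mod 31; (7|31)=+1, (17|31)=-1; (−1)^{1·0·15}·(+1)^0·(-1)^1 = -1.
v=3: a=3^2·(≡2), b=3^-4·(≡2) mod 3; (2|3)=-1, (2|3)=-1; (−1)^{2·-4·1}·(-1)^-4·(-1)^2 = +1.
v=∞: 62 > 0 and 182 > 0  ⇒  (a,b)_∞ = +1.
(62, 182 / ℚ) ramifies at {7, 31}: a division algebra.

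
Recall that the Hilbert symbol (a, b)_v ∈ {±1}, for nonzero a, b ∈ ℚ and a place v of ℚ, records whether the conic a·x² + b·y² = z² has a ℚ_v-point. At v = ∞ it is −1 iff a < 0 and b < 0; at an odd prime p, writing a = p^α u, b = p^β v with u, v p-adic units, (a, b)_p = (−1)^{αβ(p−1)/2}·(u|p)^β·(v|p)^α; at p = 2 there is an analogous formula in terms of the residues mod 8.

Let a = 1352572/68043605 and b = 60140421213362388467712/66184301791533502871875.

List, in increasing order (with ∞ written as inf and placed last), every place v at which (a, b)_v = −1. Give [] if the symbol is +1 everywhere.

Mod squares: a ≡ 1235, b ≡ 248710. Check v ∈ {∞, 2, 3, 5, 7, 11, 13, 17, 19, 31, 37}.
v=19: a=19^1·(≡2), b=19^5·(≡8) mod 19; (2|19)=-1, (8|19)=-1; (−1)^{1·5·9}·(-1)^5·(-1)^1 = -1.
v=31: a=31^-2·(≡11), b=31^-6·(≡16) mod 31; (11|31)=-1, (16|31)=+1; (−1)^{-2·-6·15}·(-1)^-6·(+1)^-2 = +1.
v=3: a=3^0·(≡2), b=3^2·(≡1) mod 3; (2|3)=-1, (1|3)=+1; (−1)^{0·2·1}·(-1)^2·(+1)^0 = +1.
v=5: a=5^-1·(≡2), b=5^-5·(≡3) mod 5; (2|5)=-1, (3|5)=-1; (−1)^{-1·-5·2}·(-1)^-5·(-1)^-1 = +1.
v=11: a=11^0·(≡4), b=11^1·(≡4) mod 11; (4|11)=+1, (4|11)=+1; (−1)^{0·1·5}·(+1)^1·(+1)^0 = +1.
v=2: v_2(a)=2, v_2(b)=33; units ≡ 3, 3 (mod 8); ε·ε+αω+βω = 1·1+2·1+33·1 ≡ 0  ⇒  (a,b)_2 = +1.
v=37: a=37^2·(≡2), b=37^0·(≡27) mod 37; (2|37)=-1, (27|37)=+1; (−1)^{2·0·18}·(-1)^0·(+1)^2 = +1.
v=∞: 1235 > 0 and 248710 > 0  ⇒  (a,b)_∞ = +1.
v=13: a=13^1·(≡3), b=13^4·(≡6) mod 13; (3|13)=+1, (6|13)=-1; (−1)^{1·4·6}·(+1)^4·(-1)^1 = -1.
v=7: a=7^-2·(≡3), b=7^-5·(≡3) mod 7; (3|7)=-1, (3|7)=-1; (−1)^{-2·-5·3}·(-1)^-5·(-1)^-2 = -1.
v=17: a=17^-2·(≡10), b=17^-5·(≡11) mod 17; (10|17)=-1, (11|17)=-1; (−1)^{-2·-5·8}·(-1)^-5·(-1)^-2 = -1.
Ram(1235, 248710) = {7, 13, 17, 19}; no ℚ_7-point on the conic.

[7, 13, 17, 19]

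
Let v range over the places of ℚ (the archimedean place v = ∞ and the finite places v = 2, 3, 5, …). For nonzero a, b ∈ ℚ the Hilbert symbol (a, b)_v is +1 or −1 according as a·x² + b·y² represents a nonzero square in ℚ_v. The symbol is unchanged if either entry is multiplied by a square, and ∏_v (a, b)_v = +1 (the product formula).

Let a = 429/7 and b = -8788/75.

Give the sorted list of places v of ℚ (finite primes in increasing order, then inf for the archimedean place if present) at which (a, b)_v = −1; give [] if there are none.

(a, b) ≡ (3003, -39) mod (ℚ^×)²; places V = {2, 3, 5, 7, 11, 13, ∞}.
(a,b)_∞: sgn(3003)=+, sgn(-39)=−, so +1.
(a,b)_7: α=-1, u≡2; β=0, v≡5 (mod 7); (2|7)=+1, (5|7)=-1; sign (−1)^0·+1^0·-1^-1 = -1.
(a,b)_11: α=1, u≡4; β=0, v≡5 (mod 11); (4|11)=+1, (5|11)=+1; sign (−1)^0·+1^0·+1^1 = +1.
(a,b)_3: α=1, u≡2; β=-1, v≡2 (mod 3); (2|3)=-1, (2|3)=-1; sign (−1)^1·-1^-1·-1^1 = -1.
(a,b)_5: α=0, u≡2; β=-2, v≡4 (mod 5); (2|5)=-1, (4|5)=+1; sign (−1)^0·-1^-2·+1^0 = +1.
(a,b)_13: α=1, u≡1; β=3, v≡10 (mod 13); (1|13)=+1, (10|13)=+1; sign (−1)^0·+1^3·+1^1 = +1.
(a,b)_2: α=0, β=2; u≡3, v≡1 (mod 8); ε(u)ε(v)=1·0, αω(v)=0·0, βω(u)=2·1; sum ≡ 0  ⇒  +1.
Ram(3003, -39) = {3, 7}; no ℚ_3-point on the conic.

[3, 7]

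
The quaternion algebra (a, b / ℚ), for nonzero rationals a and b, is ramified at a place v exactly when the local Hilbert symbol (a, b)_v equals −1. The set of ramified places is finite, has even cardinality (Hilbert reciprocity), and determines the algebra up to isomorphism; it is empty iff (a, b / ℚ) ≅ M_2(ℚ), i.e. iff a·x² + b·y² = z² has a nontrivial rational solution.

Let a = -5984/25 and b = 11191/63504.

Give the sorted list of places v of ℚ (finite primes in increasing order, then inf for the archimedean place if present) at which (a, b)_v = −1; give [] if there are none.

[17, 31]

(a, b) ≡ (-374, 31) mod (ℚ^×)²; places V = {2, 3, 5, 7, 11, 17, 19, 31, ∞}.
(a,b)_31: α=0, u≡26; β=1, v≡9 (mod 31); (26|31)=-1, (9|31)=+1; sign (−1)^0·-1^1·+1^0 = -1.
(a,b)_3: α=0, u≡1; β=-4, v≡1 (mod 3); (1|3)=+1, (1|3)=+1; sign (−1)^0·+1^-4·+1^0 = +1.
(a,b)_∞: sgn(-374)=−, sgn(31)=+, so +1.
(a,b)_2: α=5, β=-4; u≡5, v≡7 (mod 8); ε(u)ε(v)=0·1, αω(v)=5·0, βω(u)=-4·1; sum ≡ 0  ⇒  +1.
(a,b)_5: α=-2, u≡1; β=0, v≡4 (mod 5); (1|5)=+1, (4|5)=+1; sign (−1)^0·+1^0·+1^-2 = +1.
(a,b)_7: α=0, u≡2; β=-2, v≡5 (mod 7); (2|7)=+1, (5|7)=-1; sign (−1)^0·+1^-2·-1^0 = +1.
(a,b)_11: α=1, u≡2; β=0, v≡4 (mod 11); (2|11)=-1, (4|11)=+1; sign (−1)^0·-1^0·+1^1 = +1.
(a,b)_19: α=0, u≡16; β=2, v≡2 (mod 19); (16|19)=+1, (2|19)=-1; sign (−1)^0·+1^2·-1^0 = +1.
(a,b)_17: α=1, u≡7; β=0, v≡10 (mod 17); (7|17)=-1, (10|17)=-1; sign (−1)^0·-1^0·-1^1 = -1.
(-374, 31 / ℚ) ramifies at {17, 31}: a division algebra.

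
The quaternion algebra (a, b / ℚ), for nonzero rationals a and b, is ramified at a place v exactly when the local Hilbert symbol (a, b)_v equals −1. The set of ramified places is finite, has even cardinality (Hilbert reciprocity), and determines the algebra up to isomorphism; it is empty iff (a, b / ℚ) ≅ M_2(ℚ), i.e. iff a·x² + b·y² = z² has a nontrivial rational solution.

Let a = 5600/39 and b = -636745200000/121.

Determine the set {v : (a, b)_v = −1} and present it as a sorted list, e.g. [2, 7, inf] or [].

(a, b) ≡ (546, -6630) mod (ℚ^×)²; places V = {2, 3, 5, 7, 11, 13, 17, ∞}.
(a,b)_3: α=-1, u≡2; β=1, v≡1 (mod 3); (2|3)=-1, (1|3)=+1; sign (−1)^1·-1^1·+1^-1 = +1.
(a,b)_5: α=2, u≡1; β=5, v≡1 (mod 5); (1|5)=+1, (1|5)=+1; sign (−1)^0·+1^5·+1^2 = +1.
(a,b)_7: α=1, u≡4; β=4, v≡6 (mod 7); (4|7)=+1, (6|7)=-1; sign (−1)^0·+1^4·-1^1 = -1.
(a,b)_11: α=0, u≡2; β=-2, v≡3 (mod 11); (2|11)=-1, (3|11)=+1; sign (−1)^0·-1^-2·+1^0 = +1.
(a,b)_2: α=5, β=7; u≡1, v≡5 (mod 8); ε(u)ε(v)=0·0, αω(v)=5·1, βω(u)=7·0; sum ≡ 1  ⇒  -1.
(a,b)_∞: sgn(546)=+, sgn(-6630)=−, so +1.
(a,b)_17: α=0, u≡15; β=1, v≡15 (mod 17); (15|17)=+1, (15|17)=+1; sign (−1)^0·+1^1·+1^0 = +1.
(a,b)_13: α=-1, u≡12; β=1, v≡10 (mod 13); (12|13)=+1, (10|13)=+1; sign (−1)^0·+1^1·+1^-1 = +1.
(546, -6630 / ℚ) ramifies at {2, 7}: a division algebra.

[2, 7]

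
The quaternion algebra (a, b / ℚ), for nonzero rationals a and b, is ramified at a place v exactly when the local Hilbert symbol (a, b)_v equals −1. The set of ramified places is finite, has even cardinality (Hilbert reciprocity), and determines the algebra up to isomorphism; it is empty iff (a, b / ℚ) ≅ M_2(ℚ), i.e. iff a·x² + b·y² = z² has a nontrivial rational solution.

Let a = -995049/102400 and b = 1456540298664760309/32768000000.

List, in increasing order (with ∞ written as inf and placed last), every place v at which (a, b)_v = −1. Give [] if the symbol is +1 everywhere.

[17, 23]

(a, b) ≡ (-209, 71162) mod (ℚ^×)²; places V = {2, 3, 5, 7, 11, 13, 17, 19, 23, ∞}.
(a,b)_23: α=2, u≡7; β=3, v≡8 (mod 23); (7|23)=-1, (8|23)=+1; sign (−1)^0·-1^3·+1^2 = -1.
(a,b)_2: α=-12, β=-21; u≡7, v≡5 (mod 8); ε(u)ε(v)=1·0, αω(v)=-12·1, βω(u)=-21·0; sum ≡ 0  ⇒  +1.
(a,b)_17: α=0, u≡7; β=1, v≡4 (mod 17); (7|17)=-1, (4|17)=+1; sign (−1)^0·-1^1·+1^0 = -1.
(a,b)_13: α=0, u≡3; β=1, v≡10 (mod 13); (3|13)=+1, (10|13)=+1; sign (−1)^0·+1^1·+1^0 = +1.
(a,b)_7: α=0, u≡2; β=1, v≡4 (mod 7); (2|7)=+1, (4|7)=+1; sign (−1)^0·+1^1·+1^0 = +1.
(a,b)_∞: sgn(-209)=−, sgn(71162)=+, so +1.
(a,b)_19: α=1, u≡14; β=2, v≡7 (mod 19); (14|19)=-1, (7|19)=+1; sign (−1)^0·-1^2·+1^1 = +1.
(a,b)_5: α=-2, u≡1; β=-6, v≡2 (mod 5); (1|5)=+1, (2|5)=-1; sign (−1)^0·+1^-6·-1^-2 = +1.
(a,b)_11: α=1, u≡5; β=8, v≡3 (mod 11); (5|11)=+1, (3|11)=+1; sign (−1)^0·+1^8·+1^1 = +1.
(a,b)_3: α=2, u≡1; β=0, v≡2 (mod 3); (1|3)=+1, (2|3)=-1; sign (−1)^0·+1^0·-1^2 = +1.
|Ram(-209, 71162)| = 2, even; anisotropic at {17, 23}.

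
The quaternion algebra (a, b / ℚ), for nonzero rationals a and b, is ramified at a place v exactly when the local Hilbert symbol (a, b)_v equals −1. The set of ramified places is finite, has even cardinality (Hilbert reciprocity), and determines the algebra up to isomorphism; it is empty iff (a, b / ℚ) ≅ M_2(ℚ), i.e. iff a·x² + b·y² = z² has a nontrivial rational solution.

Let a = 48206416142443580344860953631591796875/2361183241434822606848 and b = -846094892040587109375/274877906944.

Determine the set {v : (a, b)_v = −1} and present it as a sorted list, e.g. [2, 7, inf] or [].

[7, 17]

(a, b) ≡ (126854, -23) mod (ℚ^×)²; places V = {2, 3, 5, 7, 13, 17, 23, 31, 41, ∞}.
(a,b)_2: α=-71, β=-38; u≡3, v≡1 (mod 8); ε(u)ε(v)=1·0, αω(v)=-71·0, βω(u)=-38·1; sum ≡ 0  ⇒  +1.
(a,b)_7: α=3, u≡3; β=2, v≡3 (mod 7); (3|7)=-1, (3|7)=-1; sign (−1)^0·-1^2·-1^3 = -1.
(a,b)_3: α=6, u≡2; β=4, v≡1 (mod 3); (2|3)=-1, (1|3)=+1; sign (−1)^0·-1^4·+1^6 = +1.
(a,b)_17: α=7, u≡16; β=4, v≡10 (mod 17); (16|17)=+1, (10|17)=-1; sign (−1)^0·+1^4·-1^7 = -1.
(a,b)_23: α=2, u≡9; β=1, v≡19 (mod 23); (9|23)=+1, (19|23)=-1; sign (−1)^0·+1^1·-1^2 = +1.
(a,b)_31: α=2, u≡10; β=0, v≡7 (mod 31); (10|31)=+1, (7|31)=+1; sign (−1)^0·+1^0·+1^2 = +1.
(a,b)_∞: sgn(126854)=+, sgn(-23)=−, so +1.
(a,b)_41: α=3, u≡6; β=2, v≡18 (mod 41); (6|41)=-1, (18|41)=+1; sign (−1)^0·-1^2·+1^3 = +1.
(a,b)_5: α=14, u≡1; β=8, v≡3 (mod 5); (1|5)=+1, (3|5)=-1; sign (−1)^0·+1^8·-1^14 = +1.
(a,b)_13: α=3, u≡7; β=2, v≡4 (mod 13); (7|13)=-1, (4|13)=+1; sign (−1)^0·-1^2·+1^3 = +1.
(126854, -23 / ℚ) ramifies at {7, 17}: a division algebra.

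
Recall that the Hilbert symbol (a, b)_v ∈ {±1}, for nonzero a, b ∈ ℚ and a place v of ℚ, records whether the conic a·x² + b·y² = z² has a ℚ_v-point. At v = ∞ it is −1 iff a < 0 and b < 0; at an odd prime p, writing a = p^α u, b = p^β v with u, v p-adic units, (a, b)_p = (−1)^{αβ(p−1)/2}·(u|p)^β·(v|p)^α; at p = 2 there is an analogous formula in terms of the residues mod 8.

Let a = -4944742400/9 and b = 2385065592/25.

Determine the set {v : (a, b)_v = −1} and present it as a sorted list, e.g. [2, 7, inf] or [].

Mod squares: a ≡ -193154, b ≡ 1352078. Check v ∈ {∞, 2, 3, 5, 7, 13, 17, 19, 23}.
v=17: a=17^1·(≡7), b=17^1·(≡13) mod 17; (7|17)=-1, (13|17)=+1; (−1)^{1·1·8}·(-1)^1·(+1)^1 = -1.
v=7: a=7^0·(≡2), b=7^3·(≡6) mod 7; (2|7)=+1, (6|7)=-1; (−1)^{0·3·3}·(+1)^3·(-1)^0 = +1.
v=3: a=3^-2·(≡1), b=3^2·(≡2) mod 3; (1|3)=+1, (2|3)=-1; (−1)^{-2·2·1}·(+1)^2·(-1)^-2 = +1.
v=2: v_2(a)=11, v_2(b)=3; units ≡ 7, 7 (mod 8); ε·ε+αω+βω = 1·1+11·0+3·0 ≡ 1  ⇒  (a,b)_2 = -1.
v=19: a=19^1·(≡14), b=19^1·(≡6) mod 19; (14|19)=-1, (6|19)=+1; (−1)^{1·1·9}·(-1)^1·(+1)^1 = +1.
v=∞: -193154 < 0 and 1352078 > 0  ⇒  (a,b)_∞ = +1.
v=23: a=23^1·(≡15), b=23^1·(≡7) mod 23; (15|23)=-1, (7|23)=-1; (−1)^{1·1·11}·(-1)^1·(-1)^1 = -1.
v=13: a=13^1·(≡9), b=13^1·(≡11) mod 13; (9|13)=+1, (11|13)=-1; (−1)^{1·1·6}·(+1)^1·(-1)^1 = -1.
v=5: a=5^2·(≡1), b=5^-2·(≡2) mod 5; (1|5)=+1, (2|5)=-1; (−1)^{2·-2·2}·(+1)^-2·(-1)^2 = +1.
Ram(-193154, 1352078) = {2, 13, 17, 23}; no ℚ_2-point on the conic.

[2, 13, 17, 23]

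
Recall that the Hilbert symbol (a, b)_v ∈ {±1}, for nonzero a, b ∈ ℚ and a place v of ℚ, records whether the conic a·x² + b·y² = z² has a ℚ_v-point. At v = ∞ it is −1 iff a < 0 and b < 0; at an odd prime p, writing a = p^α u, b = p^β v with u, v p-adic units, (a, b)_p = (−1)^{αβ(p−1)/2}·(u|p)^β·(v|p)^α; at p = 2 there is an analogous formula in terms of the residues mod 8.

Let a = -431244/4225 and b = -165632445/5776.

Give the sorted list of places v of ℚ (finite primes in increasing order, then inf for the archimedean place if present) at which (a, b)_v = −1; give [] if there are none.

[17, inf]

Mod squares: a ≡ -11, b ≡ -2805. Check v ∈ {∞, 2, 3, 5, 11, 13, 17, 19}.
v=13: a=13^-2·(≡8), b=13^0·(≡12) mod 13; (8|13)=-1, (12|13)=+1; (−1)^{-2·0·6}·(-1)^0·(+1)^-2 = +1.
v=3: a=3^4·(≡1), b=3^11·(≡1) mod 3; (1|3)=+1, (1|3)=+1; (−1)^{4·11·1}·(+1)^11·(+1)^4 = +1.
v=∞: -11 < 0 and -2805 < 0  ⇒  (a,b)_∞ = -1.
v=2: v_2(a)=2, v_2(b)=-4; units ≡ 5, 3 (mod 8); ε·ε+αω+βω = 0·1+2·1+-4·1 ≡ 0  ⇒  (a,b)_2 = +1.
v=5: a=5^-2·(≡4), b=5^1·(≡1) mod 5; (4|5)=+1, (1|5)=+1; (−1)^{-2·1·2}·(+1)^1·(+1)^-2 = +1.
v=17: a=17^0·(≡7), b=17^1·(≡7) mod 17; (7|17)=-1, (7|17)=-1; (−1)^{0·1·8}·(-1)^1·(-1)^0 = -1.
v=19: a=19^0·(≡8), b=19^-2·(≡7) mod 19; (8|19)=-1, (7|19)=+1; (−1)^{0·-2·9}·(-1)^-2·(+1)^0 = +1.
v=11: a=11^3·(≡6), b=11^1·(≡9) mod 11; (6|11)=-1, (9|11)=+1; (−1)^{3·1·5}·(-1)^1·(+1)^3 = +1.
Ram(-11, -2805) = {17, ∞}; no ℚ_17-point on the conic.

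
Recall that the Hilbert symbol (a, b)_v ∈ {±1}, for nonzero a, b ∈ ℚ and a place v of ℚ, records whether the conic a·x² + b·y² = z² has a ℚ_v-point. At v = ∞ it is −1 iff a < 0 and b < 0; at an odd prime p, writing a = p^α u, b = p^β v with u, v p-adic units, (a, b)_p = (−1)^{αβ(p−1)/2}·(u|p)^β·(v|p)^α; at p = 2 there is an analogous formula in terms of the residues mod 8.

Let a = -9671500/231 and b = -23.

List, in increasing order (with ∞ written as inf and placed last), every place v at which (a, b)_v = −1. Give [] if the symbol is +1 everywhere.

[5, 7, 11, inf]

Mod squares: a ≡ -26565, b ≡ -23. Check v ∈ {∞, 2, 3, 5, 7, 11, 23, 29}.
v=3: a=3^-1·(≡1), b=3^0·(≡1) mod 3; (1|3)=+1, (1|3)=+1; (−1)^{-1·0·1}·(+1)^0·(+1)^-1 = +1.
v=5: a=5^3·(≡3), b=5^0·(≡2) mod 5; (3|5)=-1, (2|5)=-1; (−1)^{3·0·2}·(-1)^0·(-1)^3 = -1.
v=∞: -26565 < 0 and -23 < 0  ⇒  (a,b)_∞ = -1.
v=29: a=29^2·(≡16), b=29^0·(≡6) mod 29; (16|29)=+1, (6|29)=+1; (−1)^{2·0·14}·(+1)^0·(+1)^2 = +1.
v=7: a=7^-1·(≡3), b=7^0·(≡5) mod 7; (3|7)=-1, (5|7)=-1; (−1)^{-1·0·3}·(-1)^0·(-1)^-1 = -1.
v=11: a=11^-1·(≡3), b=11^0·(≡10) mod 11; (3|11)=+1, (10|11)=-1; (−1)^{-1·0·5}·(+1)^0·(-1)^-1 = -1.
v=2: v_2(a)=2, v_2(b)=0; units ≡ 3, 1 (mod 8); ε·ε+αω+βω = 1·0+2·0+0·1 ≡ 0  ⇒  (a,b)_2 = +1.
v=23: a=23^1·(≡9), b=23^1·(≡22) mod 23; (9|23)=+1, (22|23)=-1; (−1)^{1·1·11}·(+1)^1·(-1)^1 = +1.
Ram(-26565, -23) = {5, 7, 11, ∞}; no ℚ_5-point on the conic.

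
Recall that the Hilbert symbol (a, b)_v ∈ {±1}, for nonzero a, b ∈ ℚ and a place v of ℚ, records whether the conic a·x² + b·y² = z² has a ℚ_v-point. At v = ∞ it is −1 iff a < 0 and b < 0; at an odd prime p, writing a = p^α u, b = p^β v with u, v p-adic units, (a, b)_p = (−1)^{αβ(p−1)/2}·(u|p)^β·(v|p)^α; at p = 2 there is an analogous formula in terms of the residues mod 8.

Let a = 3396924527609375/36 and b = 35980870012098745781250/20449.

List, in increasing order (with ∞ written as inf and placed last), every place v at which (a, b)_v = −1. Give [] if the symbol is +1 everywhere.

Mod squares: a ≡ 23, b ≡ 51170. Check v ∈ {∞, 2, 3, 5, 7, 11, 13, 17, 19, 23, 43}.
v=3: a=3^-2·(≡2), b=3^2·(≡2) mod 3; (2|3)=-1, (2|3)=-1; (−1)^{-2·2·1}·(-1)^2·(-1)^-2 = +1.
v=7: a=7^2·(≡2), b=7^3·(≡1) mod 7; (2|7)=+1, (1|7)=+1; (−1)^{2·3·3}·(+1)^3·(+1)^2 = +1.
v=19: a=19^2·(≡9), b=19^2·(≡14) mod 19; (9|19)=+1, (14|19)=-1; (−1)^{2·2·9}·(+1)^2·(-1)^2 = +1.
v=5: a=5^6·(≡2), b=5^7·(≡4) mod 5; (2|5)=-1, (4|5)=+1; (−1)^{6·7·2}·(-1)^7·(+1)^6 = -1.
v=∞: 23 > 0 and 51170 > 0  ⇒  (a,b)_∞ = +1.
v=11: a=11^0·(≡5), b=11^-2·(≡4) mod 11; (5|11)=+1, (4|11)=+1; (−1)^{0·-2·5}·(+1)^-2·(+1)^0 = +1.
v=43: a=43^2·(≡1), b=43^3·(≡39) mod 43; (1|43)=+1, (39|43)=-1; (−1)^{2·3·21}·(+1)^3·(-1)^2 = +1.
v=23: a=23^1·(≡6), b=23^2·(≡16) mod 23; (6|23)=+1, (16|23)=+1; (−1)^{1·2·11}·(+1)^2·(+1)^1 = +1.
v=13: a=13^0·(≡10), b=13^-2·(≡2) mod 13; (10|13)=+1, (2|13)=-1; (−1)^{0·-2·6}·(+1)^-2·(-1)^0 = +1.
v=17: a=17^2·(≡5), b=17^3·(≡2) mod 17; (5|17)=-1, (2|17)=+1; (−1)^{2·3·8}·(-1)^3·(+1)^2 = -1.
v=2: v_2(a)=-2, v_2(b)=1; units ≡ 7, 1 (mod 8); ε·ε+αω+βω = 1·0+-2·0+1·0 ≡ 0  ⇒  (a,b)_2 = +1.
(23, 51170 / ℚ) ramifies at {5, 17}: a division algebra.

[5, 17]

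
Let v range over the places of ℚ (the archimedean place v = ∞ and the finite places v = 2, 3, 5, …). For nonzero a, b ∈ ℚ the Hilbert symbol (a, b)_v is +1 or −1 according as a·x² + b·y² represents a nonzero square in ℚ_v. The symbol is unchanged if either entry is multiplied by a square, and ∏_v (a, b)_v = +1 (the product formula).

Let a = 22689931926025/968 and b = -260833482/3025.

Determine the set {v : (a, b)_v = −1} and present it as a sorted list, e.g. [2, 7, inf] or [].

(a, b) ≡ (2, -100282) mod (ℚ^×)²; places V = {2, 3, 5, 7, 11, 13, 17, 19, 29, ∞}.
(a,b)_∞: sgn(2)=+, sgn(-100282)=−, so +1.
(a,b)_17: α=0, u≡9; β=2, v≡8 (mod 17); (9|17)=+1, (8|17)=+1; sign (−1)^0·+1^2·+1^0 = +1.
(a,b)_7: α=2, u≡4; β=1, v≡5 (mod 7); (4|7)=+1, (5|7)=-1; sign (−1)^0·+1^1·-1^2 = +1.
(a,b)_29: α=2, u≡8; β=1, v≡7 (mod 29); (8|29)=-1, (7|29)=+1; sign (−1)^0·-1^1·+1^2 = -1.
(a,b)_19: α=4, u≡14; β=1, v≡17 (mod 19); (14|19)=-1, (17|19)=+1; sign (−1)^0·-1^1·+1^4 = -1.
(a,b)_2: α=-3, β=1; u≡1, v≡3 (mod 8); ε(u)ε(v)=0·1, αω(v)=-3·1, βω(u)=1·0; sum ≡ 1  ⇒  -1.
(a,b)_5: α=2, u≡2; β=-2, v≡3 (mod 5); (2|5)=-1, (3|5)=-1; sign (−1)^0·-1^-2·-1^2 = +1.
(a,b)_13: α=2, u≡8; β=1, v≡11 (mod 13); (8|13)=-1, (11|13)=-1; sign (−1)^0·-1^1·-1^2 = -1.
(a,b)_11: α=-2, u≡7; β=-2, v≡1 (mod 11); (7|11)=-1, (1|11)=+1; sign (−1)^0·-1^-2·+1^-2 = +1.
(a,b)_3: α=0, u≡2; β=2, v≡2 (mod 3); (2|3)=-1, (2|3)=-1; sign (−1)^0·-1^2·-1^0 = +1.
|Ram(2, -100282)| = 4, even; anisotropic at {2, 13, 19, 29}.

[2, 13, 19, 29]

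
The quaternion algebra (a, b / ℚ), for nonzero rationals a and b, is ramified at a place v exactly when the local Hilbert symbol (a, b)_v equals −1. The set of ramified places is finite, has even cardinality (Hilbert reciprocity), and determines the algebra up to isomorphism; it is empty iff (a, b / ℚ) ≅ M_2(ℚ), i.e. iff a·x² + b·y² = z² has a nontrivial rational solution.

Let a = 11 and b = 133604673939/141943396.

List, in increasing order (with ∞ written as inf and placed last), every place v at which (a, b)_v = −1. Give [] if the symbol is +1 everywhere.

[2, 3, 11, 17]

(a, b) ≡ (11, 51) mod (ℚ^×)²; places V = {2, 3, 7, 11, 17, 23, 37, 47, ∞}.
(a,b)_11: α=1, u≡1; β=4, v≡10 (mod 11); (1|11)=+1, (10|11)=-1; sign (−1)^0·+1^4·-1^1 = -1.
(a,b)_47: α=0, u≡11; β=2, v≡37 (mod 47); (11|47)=-1, (37|47)=+1; sign (−1)^0·-1^2·+1^0 = +1.
(a,b)_23: α=0, u≡11; β=-2, v≡15 (mod 23); (11|23)=-1, (15|23)=-1; sign (−1)^0·-1^-2·-1^0 = +1.
(a,b)_17: α=0, u≡11; β=1, v≡11 (mod 17); (11|17)=-1, (11|17)=-1; sign (−1)^0·-1^1·-1^0 = -1.
(a,b)_∞: sgn(11)=+, sgn(51)=+, so +1.
(a,b)_37: α=0, u≡11; β=-2, v≡24 (mod 37); (11|37)=+1, (24|37)=-1; sign (−1)^0·+1^-2·-1^0 = +1.
(a,b)_2: α=0, β=-2; u≡3, v≡3 (mod 8); ε(u)ε(v)=1·1, αω(v)=0·1, βω(u)=-2·1; sum ≡ 1  ⇒  -1.
(a,b)_3: α=0, u≡2; β=5, v≡2 (mod 3); (2|3)=-1, (2|3)=-1; sign (−1)^0·-1^5·-1^0 = -1.
(a,b)_7: α=0, u≡4; β=-2, v≡2 (mod 7); (4|7)=+1, (2|7)=+1; sign (−1)^0·+1^-2·+1^0 = +1.
|Ram(11, 51)| = 4, even; anisotropic at {2, 3, 11, 17}.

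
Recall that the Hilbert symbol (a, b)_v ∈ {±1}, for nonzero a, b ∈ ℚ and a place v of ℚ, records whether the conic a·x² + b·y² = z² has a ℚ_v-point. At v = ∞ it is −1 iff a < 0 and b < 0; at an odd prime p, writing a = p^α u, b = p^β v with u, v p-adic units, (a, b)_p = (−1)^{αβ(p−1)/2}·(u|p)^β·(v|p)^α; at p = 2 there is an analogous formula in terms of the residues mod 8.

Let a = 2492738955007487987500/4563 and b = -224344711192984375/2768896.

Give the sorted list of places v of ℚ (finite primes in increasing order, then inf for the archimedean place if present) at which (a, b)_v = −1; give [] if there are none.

(a, b) ≡ (6458385, -31) mod (ℚ^×)²; places V = {2, 3, 5, 7, 13, 17, 19, 31, 43, ∞}.
(a,b)_5: α=5, u≡2; β=6, v≡4 (mod 5); (2|5)=-1, (4|5)=+1; sign (−1)^0·-1^6·+1^5 = +1.
(a,b)_31: α=1, u≡6; β=1, v≡29 (mod 31); (6|31)=-1, (29|31)=-1; sign (−1)^1·-1^1·-1^1 = -1.
(a,b)_∞: sgn(6458385)=+, sgn(-31)=−, so +1.
(a,b)_2: α=2, β=-14; u≡1, v≡1 (mod 8); ε(u)ε(v)=0·0, αω(v)=2·0, βω(u)=-14·0; sum ≡ 0  ⇒  +1.
(a,b)_3: α=-3, u≡1; β=0, v≡2 (mod 3); (1|3)=+1, (2|3)=-1; sign (−1)^0·+1^0·-1^-3 = -1.
(a,b)_7: α=4, u≡6; β=4, v≡1 (mod 7); (6|7)=-1, (1|7)=+1; sign (−1)^0·-1^4·+1^4 = +1.
(a,b)_17: α=3, u≡6; β=2, v≡6 (mod 17); (6|17)=-1, (6|17)=-1; sign (−1)^0·-1^2·-1^3 = -1.
(a,b)_19: α=3, u≡7; β=2, v≡17 (mod 19); (7|19)=+1, (17|19)=+1; sign (−1)^0·+1^2·+1^3 = +1.
(a,b)_13: α=-2, u≡11; β=-2, v≡5 (mod 13); (11|13)=-1, (5|13)=-1; sign (−1)^0·-1^-2·-1^-2 = +1.
(a,b)_43: α=3, u≡20; β=2, v≡26 (mod 43); (20|43)=-1, (26|43)=-1; sign (−1)^0·-1^2·-1^3 = -1.
(6458385, -31 / ℚ) ramifies at {3, 17, 31, 43}: a division algebra.

[3, 17, 31, 43]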